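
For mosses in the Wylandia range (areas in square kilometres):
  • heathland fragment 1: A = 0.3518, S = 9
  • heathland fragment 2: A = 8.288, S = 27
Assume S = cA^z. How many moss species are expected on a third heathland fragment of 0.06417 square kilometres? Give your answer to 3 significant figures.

4.98

z = ln(27/9) / ln(8.288/0.3518) = 1.0986 / 3.1595 = 0.3477
c = 9 / 0.3518^0.3477 = 9 / 0.6954 = 12.94
S₃ = 12.94 × 0.06417^0.3477 = 12.94 × 0.3848 ≈ 4.981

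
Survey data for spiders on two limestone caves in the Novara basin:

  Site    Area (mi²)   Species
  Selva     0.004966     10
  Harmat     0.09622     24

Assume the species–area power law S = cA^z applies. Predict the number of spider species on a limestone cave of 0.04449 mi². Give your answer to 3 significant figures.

z = ln(24/10) / ln(0.09622/0.004966) = 0.8755 / 2.9640 = 0.2954
c = 10 / 0.004966^0.2954 = 10 / 0.2087 = 47.92
S₃ = 47.92 × 0.04449^0.2954 = 47.92 × 0.3988 ≈ 19.11

19.1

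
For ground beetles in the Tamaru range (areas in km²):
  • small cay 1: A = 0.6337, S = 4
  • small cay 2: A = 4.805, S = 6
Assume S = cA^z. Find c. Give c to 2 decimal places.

4.38

z = ln(S₂/S₁) / ln(A₂/A₁) = ln(6/4) / ln(4.805/0.6337) = 0.4055 / 2.0258 = 0.2001
c = S₁ / A₁^z = 4 / 0.6337^0.2001 = 4 / 0.9127 = 4.382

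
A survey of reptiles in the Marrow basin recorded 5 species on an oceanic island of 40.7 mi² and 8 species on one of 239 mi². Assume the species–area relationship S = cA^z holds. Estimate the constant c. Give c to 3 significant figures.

1.87

z = ln(S₂/S₁) / ln(A₂/A₁) = ln(8/5) / ln(239/40.7) = 0.4700 / 1.7702 = 0.2655
c = S₁ / A₁^z = 5 / 40.7^0.2655 = 5 / 2.675 = 1.869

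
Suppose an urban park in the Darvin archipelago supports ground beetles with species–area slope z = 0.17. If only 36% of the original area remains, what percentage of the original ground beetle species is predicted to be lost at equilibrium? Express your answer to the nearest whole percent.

16%

S_new/S_old = (A_new/A_old)^z = 0.36^0.17
= exp(0.17 × ln 0.36) = exp(0.17 × -1.0217) = exp(-0.1737) ≈ 0.8406
Fraction lost = 1 − 0.8406 = 0.1594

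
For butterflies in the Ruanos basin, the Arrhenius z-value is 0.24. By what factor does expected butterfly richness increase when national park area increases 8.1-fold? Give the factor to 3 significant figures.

1.65

S₂/S₁ = (A₂/A₁)^z = 8.1^0.24
ln(S₂/S₁) = 0.24 × ln 8.1 = 0.24 × 2.0919 = 0.5020
S₂/S₁ = e^0.5020 ≈ 1.652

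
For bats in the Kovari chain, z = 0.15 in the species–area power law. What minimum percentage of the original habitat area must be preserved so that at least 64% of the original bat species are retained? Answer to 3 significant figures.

Need (A_new/A_old)^0.15 = 0.64, so A_new/A_old = 0.64^(1/0.15) = 0.64^6.667
ln(A_new/A_old) = ln 0.64 / 0.15 = -0.4463 / 0.15 = -2.9752
A_new/A_old = e^-2.9752 ≈ 0.05103

5.10%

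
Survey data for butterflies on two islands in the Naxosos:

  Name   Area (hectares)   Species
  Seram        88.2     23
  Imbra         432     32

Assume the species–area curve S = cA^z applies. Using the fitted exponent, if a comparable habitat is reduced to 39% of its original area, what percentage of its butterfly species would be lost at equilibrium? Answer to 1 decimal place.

17.8%

z = ln(32/23) / ln(432/88.2) = 0.3302 / 1.5888 = 0.2079
S_new/S_old = (A_new/A_old)^z = 0.39^0.2079 = exp(0.2079 × -0.9416) = 0.8222
Fraction lost = 1 − 0.8222 = 0.1778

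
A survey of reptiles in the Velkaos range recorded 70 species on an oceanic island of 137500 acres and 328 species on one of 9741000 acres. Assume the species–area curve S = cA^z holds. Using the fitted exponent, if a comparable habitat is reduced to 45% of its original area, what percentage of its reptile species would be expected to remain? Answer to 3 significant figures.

z = ln(328/70) / ln(9741000/137500) = 1.5445 / 4.2605 = 0.3625
S_new/S_old = (A_new/A_old)^z = 0.45^0.3625 = exp(0.3625 × -0.7985) = 0.7487

74.9%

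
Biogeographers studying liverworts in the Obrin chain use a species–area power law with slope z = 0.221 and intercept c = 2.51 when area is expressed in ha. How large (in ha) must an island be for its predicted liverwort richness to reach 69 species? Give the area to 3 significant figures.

3250000 ha

69 = 2.51 × A^0.221  ⇒  A^0.221 = 69/2.51 = 27.49
ln A = ln(27.49) / 0.221 = 3.3138 / 0.221 = 14.9947
A = e^14.9947 ≈ 3251665 ha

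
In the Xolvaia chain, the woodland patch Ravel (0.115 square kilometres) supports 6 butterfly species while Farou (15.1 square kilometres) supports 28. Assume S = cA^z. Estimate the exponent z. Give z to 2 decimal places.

Taking logs: ln S = ln c + z ln A, so z = (ln S₂ − ln S₁)/(ln A₂ − ln A₁).
z = ln(28/6) / ln(15.1/0.115) = ln(4.667) / ln(131.3) = 1.5404 / 4.8775 = 0.3158

0.32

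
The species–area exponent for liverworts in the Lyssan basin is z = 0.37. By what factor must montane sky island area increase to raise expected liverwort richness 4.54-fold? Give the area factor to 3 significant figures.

(A₂/A₁)^0.37 = 4.54, so A₂/A₁ = 4.54^(1/0.37) = 4.54^2.703
ln(A₂/A₁) = ln 4.54 / 0.37 = 1.5129 / 0.37 = 4.0890
A₂/A₁ = e^4.0890 ≈ 59.68

59.7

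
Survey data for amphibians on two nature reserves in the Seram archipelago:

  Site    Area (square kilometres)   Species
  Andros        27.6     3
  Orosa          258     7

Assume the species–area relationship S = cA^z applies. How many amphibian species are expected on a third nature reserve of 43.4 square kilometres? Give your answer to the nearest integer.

z = ln(7/3) / ln(258/27.6) = 0.8473 / 2.2351 = 0.3791
c = 3 / 27.6^0.3791 = 3 / 3.517 = 0.8529
S₃ = 0.8529 × 43.4^0.3791 = 0.8529 × 4.176 ≈ 3.562

4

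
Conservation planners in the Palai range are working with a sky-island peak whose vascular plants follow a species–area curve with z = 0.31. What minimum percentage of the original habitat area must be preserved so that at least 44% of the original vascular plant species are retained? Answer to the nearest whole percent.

7%

Need (A_new/A_old)^0.31 = 0.44, so A_new/A_old = 0.44^(1/0.31) = 0.44^3.226
ln(A_new/A_old) = ln 0.44 / 0.31 = -0.8210 / 0.31 = -2.6483
A_new/A_old = e^-2.6483 ≈ 0.07077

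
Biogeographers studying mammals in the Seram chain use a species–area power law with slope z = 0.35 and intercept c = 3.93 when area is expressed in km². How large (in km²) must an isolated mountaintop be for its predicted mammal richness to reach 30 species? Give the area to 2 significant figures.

30 = 3.93 × A^0.35  ⇒  A^0.35 = 30/3.93 = 7.634
ln A = ln(7.634) / 0.35 = 2.0326 / 0.35 = 5.8073
A = e^5.8073 ≈ 332.7 km²

330 km²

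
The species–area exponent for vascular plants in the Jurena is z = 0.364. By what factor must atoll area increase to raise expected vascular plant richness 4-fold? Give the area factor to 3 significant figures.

(A₂/A₁)^0.364 = 4, so A₂/A₁ = 4^(1/0.364) = 4^2.747
ln(A₂/A₁) = ln 4 / 0.364 = 1.3863 / 0.364 = 3.8085
A₂/A₁ = e^3.8085 ≈ 45.08

45.1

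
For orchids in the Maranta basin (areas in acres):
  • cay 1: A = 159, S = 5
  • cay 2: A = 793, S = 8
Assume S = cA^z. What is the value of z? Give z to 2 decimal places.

0.29

Taking logs: ln S = ln c + z ln A, so z = (ln S₂ − ln S₁)/(ln A₂ − ln A₁).
z = ln(8/5) / ln(793/159) = ln(1.6) / ln(4.987) = 0.4700 / 1.6069 = 0.2925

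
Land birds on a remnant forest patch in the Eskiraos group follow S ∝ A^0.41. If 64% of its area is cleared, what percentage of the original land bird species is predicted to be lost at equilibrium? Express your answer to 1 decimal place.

S_new/S_old = (A_new/A_old)^z = 0.36^0.41
= exp(0.41 × ln 0.36) = exp(0.41 × -1.0217) = exp(-0.4189) ≈ 0.6578
Fraction lost = 1 − 0.6578 = 0.3422

34.2%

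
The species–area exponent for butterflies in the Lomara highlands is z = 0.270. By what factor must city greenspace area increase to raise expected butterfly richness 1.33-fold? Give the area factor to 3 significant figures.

2.88

(A₂/A₁)^0.27 = 1.33, so A₂/A₁ = 1.33^(1/0.27) = 1.33^3.704
ln(A₂/A₁) = ln 1.33 / 0.27 = 0.2852 / 0.27 = 1.0562
A₂/A₁ = e^1.0562 ≈ 2.875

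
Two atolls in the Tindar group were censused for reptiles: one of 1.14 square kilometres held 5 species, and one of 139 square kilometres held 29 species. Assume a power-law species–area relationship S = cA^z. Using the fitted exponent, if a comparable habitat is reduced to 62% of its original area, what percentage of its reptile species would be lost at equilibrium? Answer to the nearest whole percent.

16%

z = ln(29/5) / ln(139/1.14) = 1.7579 / 4.8034 = 0.3660
S_new/S_old = (A_new/A_old)^z = 0.62^0.3660 = exp(0.3660 × -0.4780) = 0.8395
Fraction lost = 1 − 0.8395 = 0.1605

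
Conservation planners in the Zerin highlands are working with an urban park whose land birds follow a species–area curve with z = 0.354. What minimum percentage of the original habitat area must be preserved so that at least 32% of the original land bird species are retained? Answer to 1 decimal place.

Need (A_new/A_old)^0.354 = 0.32, so A_new/A_old = 0.32^(1/0.354) = 0.32^2.825
ln(A_new/A_old) = ln 0.32 / 0.354 = -1.1394 / 0.354 = -3.2187
A_new/A_old = e^-3.2187 ≈ 0.04001

4.0%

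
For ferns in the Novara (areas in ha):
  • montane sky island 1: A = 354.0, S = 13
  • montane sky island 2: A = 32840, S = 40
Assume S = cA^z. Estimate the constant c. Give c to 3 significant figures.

z = ln(S₂/S₁) / ln(A₂/A₁) = ln(40/13) / ln(32840/354) = 1.1239 / 4.5301 = 0.2481
c = S₁ / A₁^z = 13 / 354^0.2481 = 13 / 4.29 = 3.031

3.03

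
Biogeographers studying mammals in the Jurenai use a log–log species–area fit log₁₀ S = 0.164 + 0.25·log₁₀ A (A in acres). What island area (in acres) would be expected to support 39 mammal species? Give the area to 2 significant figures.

39 = 1.459 × A^0.25  ⇒  A^0.25 = 39/1.459 = 26.73
ln A = ln(26.73) / 0.25 = 3.2859 / 0.25 = 13.1438
A = e^13.1438 ≈ 510809 acres

510000 acres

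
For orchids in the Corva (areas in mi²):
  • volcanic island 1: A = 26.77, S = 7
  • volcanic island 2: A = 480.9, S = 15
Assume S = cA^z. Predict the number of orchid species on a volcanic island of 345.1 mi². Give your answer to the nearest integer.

14

z = ln(15/7) / ln(480.9/26.77) = 0.7621 / 2.8884 = 0.2639
c = 7 / 26.77^0.2639 = 7 / 2.381 = 2.94
S₃ = 2.94 × 345.1^0.2639 = 2.94 × 4.674 ≈ 13.74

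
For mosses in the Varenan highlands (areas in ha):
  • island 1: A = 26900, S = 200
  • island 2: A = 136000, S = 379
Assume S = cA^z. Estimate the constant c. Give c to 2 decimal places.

3.58

z = ln(S₂/S₁) / ln(A₂/A₁) = ln(379/200) / ln(136000/26900) = 0.6392 / 1.6205 = 0.3945
c = S₁ / A₁^z = 200 / 26900^0.3945 = 200 / 55.89 = 3.579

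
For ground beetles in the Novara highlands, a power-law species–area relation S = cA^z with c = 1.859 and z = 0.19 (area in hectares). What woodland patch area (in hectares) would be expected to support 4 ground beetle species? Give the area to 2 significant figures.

56 hectares

4 = 1.859 × A^0.19  ⇒  A^0.19 = 4/1.859 = 2.152
ln A = ln(2.152) / 0.19 = 0.7663 / 0.19 = 4.0329
A = e^4.0329 ≈ 56.43 hectares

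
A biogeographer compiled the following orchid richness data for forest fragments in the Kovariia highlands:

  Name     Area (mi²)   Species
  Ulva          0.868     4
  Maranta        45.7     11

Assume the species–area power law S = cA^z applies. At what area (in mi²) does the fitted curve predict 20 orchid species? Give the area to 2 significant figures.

z = ln(11/4) / ln(45.7/0.868) = 1.0116 / 3.9637 = 0.2552
c = 4 / 0.868^0.2552 = 4 / 0.9645 = 4.147
A = (20/4.147)^(1/0.2552) ⇒ ln A = ln(4.823)/0.2552 = 6.1645
A = e^6.1645 ≈ 475.6 mi²

480 mi²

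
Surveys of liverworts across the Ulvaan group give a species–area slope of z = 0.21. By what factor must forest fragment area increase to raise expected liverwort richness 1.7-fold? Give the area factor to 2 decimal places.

(A₂/A₁)^0.21 = 1.7, so A₂/A₁ = 1.7^(1/0.21) = 1.7^4.762
ln(A₂/A₁) = ln 1.7 / 0.21 = 0.5306 / 0.21 = 2.5268
A₂/A₁ = e^2.5268 ≈ 12.51

12.51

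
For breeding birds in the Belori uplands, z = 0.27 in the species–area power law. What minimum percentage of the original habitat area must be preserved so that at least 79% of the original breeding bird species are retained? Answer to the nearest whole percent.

42%

Need (A_new/A_old)^0.27 = 0.79, so A_new/A_old = 0.79^(1/0.27) = 0.79^3.704
ln(A_new/A_old) = ln 0.79 / 0.27 = -0.2357 / 0.27 = -0.8730
A_new/A_old = e^-0.8730 ≈ 0.4177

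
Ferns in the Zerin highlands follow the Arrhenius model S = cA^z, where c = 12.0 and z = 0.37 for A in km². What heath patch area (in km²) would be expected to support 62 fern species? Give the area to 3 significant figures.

62 = 12 × A^0.37  ⇒  A^0.37 = 62/12 = 5.167
ln A = ln(5.167) / 0.37 = 1.6422 / 0.37 = 4.4385
A = e^4.4385 ≈ 84.64 km²

84.6 km²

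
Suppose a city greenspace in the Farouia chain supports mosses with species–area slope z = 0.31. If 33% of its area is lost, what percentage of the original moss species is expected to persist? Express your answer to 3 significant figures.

S_new/S_old = (A_new/A_old)^z = 0.67^0.31
= exp(0.31 × ln 0.67) = exp(0.31 × -0.4005) = exp(-0.1241) ≈ 0.8832

88.3%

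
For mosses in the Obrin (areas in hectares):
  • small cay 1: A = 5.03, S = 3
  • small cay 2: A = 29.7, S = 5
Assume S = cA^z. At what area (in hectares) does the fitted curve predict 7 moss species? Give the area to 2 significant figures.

96 hectares

z = ln(5/3) / ln(29.7/5.03) = 0.5108 / 1.7757 = 0.2877
c = 3 / 5.03^0.2877 = 3 / 1.592 = 1.885
A = (7/1.885)^(1/0.2877) ⇒ ln A = ln(3.714)/0.2877 = 4.5608
A = e^4.5608 ≈ 95.66 hectares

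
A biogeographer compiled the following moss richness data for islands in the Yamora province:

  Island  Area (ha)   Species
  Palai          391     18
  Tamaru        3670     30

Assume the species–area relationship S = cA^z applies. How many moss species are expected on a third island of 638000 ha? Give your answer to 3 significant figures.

97.3

z = ln(30/18) / ln(3670/391) = 0.5108 / 2.2392 = 0.2281
c = 18 / 391^0.2281 = 18 / 3.902 = 4.612
S₃ = 4.612 × 638000^0.2281 = 4.612 × 21.1 ≈ 97.31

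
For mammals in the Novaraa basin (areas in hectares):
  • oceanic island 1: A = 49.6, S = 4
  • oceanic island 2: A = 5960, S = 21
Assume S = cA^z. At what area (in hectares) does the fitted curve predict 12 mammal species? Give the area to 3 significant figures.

z = ln(21/4) / ln(5960/49.6) = 1.6582 / 4.7888 = 0.3463
c = 4 / 49.6^0.3463 = 4 / 3.865 = 1.035
A = (12/1.035)^(1/0.3463) ⇒ ln A = ln(11.59)/0.3463 = 7.0767
A = e^7.0767 ≈ 1184 hectares

1180 hectares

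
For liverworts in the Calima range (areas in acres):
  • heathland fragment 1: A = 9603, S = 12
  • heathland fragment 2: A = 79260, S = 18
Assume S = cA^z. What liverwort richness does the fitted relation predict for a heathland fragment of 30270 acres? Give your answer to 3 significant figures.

15.0

z = ln(18/12) / ln(79260/9603) = 0.4055 / 2.1107 = 0.1921
c = 12 / 9603^0.1921 = 12 / 5.821 = 2.061
S₃ = 2.061 × 30270^0.1921 = 2.061 × 7.258 ≈ 14.96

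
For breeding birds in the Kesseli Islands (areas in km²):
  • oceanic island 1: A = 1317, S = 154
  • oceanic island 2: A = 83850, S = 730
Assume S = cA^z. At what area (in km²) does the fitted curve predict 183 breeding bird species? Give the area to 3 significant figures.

2090 km²

z = ln(730/154) / ln(83850/1317) = 1.5561 / 4.1537 = 0.3746
c = 154 / 1317^0.3746 = 154 / 14.75 = 10.44
A = (183/10.44)^(1/0.3746) ⇒ ln A = ln(17.52)/0.3746 = 7.6437
A = e^7.6437 ≈ 2087 km²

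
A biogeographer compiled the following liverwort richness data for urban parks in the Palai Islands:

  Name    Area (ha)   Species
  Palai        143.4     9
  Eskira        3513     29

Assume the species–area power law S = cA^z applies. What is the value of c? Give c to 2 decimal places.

z = ln(S₂/S₁) / ln(A₂/A₁) = ln(29/9) / ln(3513/143.4) = 1.1701 / 3.1986 = 0.3658
c = S₁ / A₁^z = 9 / 143.4^0.3658 = 9 / 6.15 = 1.463

1.46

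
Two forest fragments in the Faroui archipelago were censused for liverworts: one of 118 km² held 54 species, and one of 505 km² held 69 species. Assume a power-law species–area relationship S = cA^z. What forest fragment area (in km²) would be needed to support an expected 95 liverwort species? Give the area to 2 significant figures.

z = ln(69/54) / ln(505/118) = 0.2451 / 1.4539 = 0.1686
c = 54 / 118^0.1686 = 54 / 2.235 = 24.16
A = (95/24.16)^(1/0.1686) ⇒ ln A = ln(3.932)/0.1686 = 8.1212
A = e^8.1212 ≈ 3365 km²

3400 km²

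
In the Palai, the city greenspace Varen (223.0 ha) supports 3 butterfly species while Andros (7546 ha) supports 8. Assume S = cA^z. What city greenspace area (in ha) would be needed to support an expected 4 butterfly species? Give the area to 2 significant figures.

630 ha

z = ln(8/3) / ln(7546/223) = 0.9808 / 3.5216 = 0.2785
c = 3 / 223^0.2785 = 3 / 4.509 = 0.6654
A = (4/0.6654)^(1/0.2785) ⇒ ln A = ln(6.012)/0.2785 = 6.4401
A = e^6.4401 ≈ 626.5 ha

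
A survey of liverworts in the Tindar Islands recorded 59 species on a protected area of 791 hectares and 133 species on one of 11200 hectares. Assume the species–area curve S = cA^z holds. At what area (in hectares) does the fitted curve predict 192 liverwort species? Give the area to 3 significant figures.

z = ln(133/59) / ln(11200/791) = 0.8128 / 2.6504 = 0.3067
c = 59 / 791^0.3067 = 59 / 7.741 = 7.622
A = (192/7.622)^(1/0.3067) ⇒ ln A = ln(25.19)/0.3067 = 10.5208
A = e^10.5208 ≈ 37080 hectares

37100 hectares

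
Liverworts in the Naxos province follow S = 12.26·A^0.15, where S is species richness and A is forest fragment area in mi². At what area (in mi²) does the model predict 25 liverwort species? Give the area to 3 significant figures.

116 mi²

25 = 12.26 × A^0.15  ⇒  A^0.15 = 25/12.26 = 2.039
ln A = ln(2.039) / 0.15 = 0.7125 / 0.15 = 4.7502
A = e^4.7502 ≈ 115.6 mi²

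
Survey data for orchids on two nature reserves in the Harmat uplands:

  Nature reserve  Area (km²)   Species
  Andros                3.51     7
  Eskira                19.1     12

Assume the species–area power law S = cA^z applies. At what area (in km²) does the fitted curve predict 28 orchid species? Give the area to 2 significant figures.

270 km²

z = ln(12/7) / ln(19.1/3.51) = 0.5390 / 1.6941 = 0.3182
c = 7 / 3.51^0.3182 = 7 / 1.491 = 4.695
A = (28/4.695)^(1/0.3182) ⇒ ln A = ln(5.964)/0.3182 = 5.6128
A = e^5.6128 ≈ 273.9 km²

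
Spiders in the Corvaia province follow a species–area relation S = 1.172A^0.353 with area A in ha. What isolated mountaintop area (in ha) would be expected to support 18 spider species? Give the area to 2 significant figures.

18 = 1.172 × A^0.353  ⇒  A^0.353 = 18/1.172 = 15.36
ln A = ln(15.36) / 0.353 = 2.7317 / 0.353 = 7.7384
A = e^7.7384 ≈ 2295 ha

2300 ha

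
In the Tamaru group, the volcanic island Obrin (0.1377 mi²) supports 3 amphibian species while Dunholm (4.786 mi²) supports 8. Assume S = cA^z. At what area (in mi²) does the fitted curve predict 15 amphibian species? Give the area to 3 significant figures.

46.5 mi²

z = ln(8/3) / ln(4.786/0.1377) = 0.9808 / 3.5484 = 0.2764
c = 3 / 0.1377^0.2764 = 3 / 0.5781 = 5.19
A = (15/5.19)^(1/0.2764) ⇒ ln A = ln(2.89)/0.2764 = 3.8398
A = e^3.8398 ≈ 46.52 mi²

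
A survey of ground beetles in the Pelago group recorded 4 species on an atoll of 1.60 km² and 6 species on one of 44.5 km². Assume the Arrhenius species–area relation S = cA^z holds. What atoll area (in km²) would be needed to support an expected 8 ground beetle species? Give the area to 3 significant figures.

471 km²

z = ln(6/4) / ln(44.5/1.6) = 0.4055 / 3.3255 = 0.1219
c = 4 / 1.6^0.1219 = 4 / 1.059 = 3.777
A = (8/3.777)^(1/0.1219) ⇒ ln A = ln(2.118)/0.1219 = 6.1550
A = e^6.1550 ≈ 471 km²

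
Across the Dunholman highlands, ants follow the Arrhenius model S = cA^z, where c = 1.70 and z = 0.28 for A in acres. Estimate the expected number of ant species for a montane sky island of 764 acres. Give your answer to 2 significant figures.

S = 1.7 × 764^0.28
ln S = ln 1.7 + 0.28 × ln 764 = 0.5306 + 0.28 × 6.6386 = 2.3894
S = e^2.3894 ≈ 10.91

11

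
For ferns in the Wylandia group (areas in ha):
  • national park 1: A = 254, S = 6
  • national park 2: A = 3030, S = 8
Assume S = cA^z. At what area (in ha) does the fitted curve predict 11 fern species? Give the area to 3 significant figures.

z = ln(8/6) / ln(3030/254) = 0.2877 / 2.4790 = 0.1160
c = 6 / 254^0.1160 = 6 / 1.901 = 3.156
A = (11/3.156)^(1/0.1160) ⇒ ln A = ln(3.486)/0.1160 = 10.7605
A = e^10.7605 ≈ 47121 ha

47100 ha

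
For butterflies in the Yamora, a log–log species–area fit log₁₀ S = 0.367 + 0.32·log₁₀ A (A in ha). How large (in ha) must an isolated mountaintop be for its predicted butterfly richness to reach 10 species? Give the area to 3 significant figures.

10 = 2.328 × A^0.32  ⇒  A^0.32 = 10/2.328 = 4.295
ln A = ln(4.295) / 0.32 = 1.4575 / 0.32 = 4.5548
A = e^4.5548 ≈ 95.09 ha

95.1 ha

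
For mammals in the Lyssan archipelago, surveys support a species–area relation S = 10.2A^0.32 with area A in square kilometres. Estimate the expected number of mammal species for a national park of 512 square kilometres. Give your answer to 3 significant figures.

75.1

S = 10.2 × 512^0.32 = 10.2 × 7.362 ≈ 75.09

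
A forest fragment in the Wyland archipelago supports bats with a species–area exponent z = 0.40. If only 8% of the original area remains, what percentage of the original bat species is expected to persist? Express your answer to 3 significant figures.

36.4%

S_new/S_old = (A_new/A_old)^z = 0.08^0.4
= exp(0.4 × ln 0.08) = exp(0.4 × -2.5257) = exp(-1.0103) ≈ 0.3641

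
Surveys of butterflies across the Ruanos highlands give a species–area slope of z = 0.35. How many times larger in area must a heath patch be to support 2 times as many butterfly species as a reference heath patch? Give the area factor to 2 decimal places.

7.25

(A₂/A₁)^0.35 = 2, so A₂/A₁ = 2^(1/0.35) = 2^2.857
ln(A₂/A₁) = ln 2 / 0.35 = 0.6931 / 0.35 = 1.9804
A₂/A₁ = e^1.9804 ≈ 7.246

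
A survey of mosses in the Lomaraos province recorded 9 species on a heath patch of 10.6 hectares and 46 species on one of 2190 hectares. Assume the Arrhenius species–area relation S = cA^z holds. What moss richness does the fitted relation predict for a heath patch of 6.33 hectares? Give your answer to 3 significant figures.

z = ln(46/9) / ln(2190/10.6) = 1.6314 / 5.3308 = 0.3060
c = 9 / 10.6^0.3060 = 9 / 2.06 = 4.37
S₃ = 4.37 × 6.33^0.3060 = 4.37 × 1.759 ≈ 7.686

7.69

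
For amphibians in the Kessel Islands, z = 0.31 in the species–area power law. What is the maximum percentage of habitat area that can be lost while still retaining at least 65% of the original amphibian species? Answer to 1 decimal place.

75.1%

Need (A_new/A_old)^0.31 = 0.65, so A_new/A_old = 0.65^(1/0.31) = 0.65^3.226
ln(A_new/A_old) = ln 0.65 / 0.31 = -0.4308 / 0.31 = -1.3896
A_new/A_old = e^-1.3896 ≈ 0.2492
Fraction that can be lost = 1 − 0.2492 = 0.7508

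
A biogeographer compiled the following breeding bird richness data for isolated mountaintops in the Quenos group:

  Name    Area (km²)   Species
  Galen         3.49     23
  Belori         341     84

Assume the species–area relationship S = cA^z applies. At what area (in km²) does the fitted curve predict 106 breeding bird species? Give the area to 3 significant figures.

776 km²

z = ln(84/23) / ln(341/3.49) = 1.2953 / 4.5820 = 0.2827
c = 23 / 3.49^0.2827 = 23 / 1.424 = 16.15
A = (106/16.15)^(1/0.2827) ⇒ ln A = ln(6.562)/0.2827 = 6.6547
A = e^6.6547 ≈ 776.5 km²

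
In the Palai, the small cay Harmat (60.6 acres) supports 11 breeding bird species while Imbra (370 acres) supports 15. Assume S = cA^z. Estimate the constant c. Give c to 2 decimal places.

5.44

z = ln(S₂/S₁) / ln(A₂/A₁) = ln(15/11) / ln(370/60.6) = 0.3102 / 1.8092 = 0.1714
c = S₁ / A₁^z = 11 / 60.6^0.1714 = 11 / 2.021 = 5.443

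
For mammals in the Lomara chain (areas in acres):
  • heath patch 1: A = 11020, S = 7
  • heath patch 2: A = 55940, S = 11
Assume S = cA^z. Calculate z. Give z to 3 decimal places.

Taking logs: ln S = ln c + z ln A, so z = (ln S₂ − ln S₁)/(ln A₂ − ln A₁).
z = ln(11/7) / ln(55940/11020) = ln(1.571) / ln(5.076) = 0.4520 / 1.6246 = 0.2782

0.278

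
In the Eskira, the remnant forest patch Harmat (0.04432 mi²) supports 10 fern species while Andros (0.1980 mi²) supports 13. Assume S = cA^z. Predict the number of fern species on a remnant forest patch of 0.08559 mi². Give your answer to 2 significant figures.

z = ln(13/10) / ln(0.198/0.04432) = 0.2624 / 1.4968 = 0.1753
c = 10 / 0.04432^0.1753 = 10 / 0.5791 = 17.27
S₃ = 17.27 × 0.08559^0.1753 = 17.27 × 0.6499 ≈ 11.22

11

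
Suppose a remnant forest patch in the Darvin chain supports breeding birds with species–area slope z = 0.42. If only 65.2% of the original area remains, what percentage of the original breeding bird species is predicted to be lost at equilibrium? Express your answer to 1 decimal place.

S_new/S_old = (A_new/A_old)^z = 0.652^0.42
= exp(0.42 × ln 0.652) = exp(0.42 × -0.4277) = exp(-0.1796) ≈ 0.8356
Fraction lost = 1 − 0.8356 = 0.1644

16.4%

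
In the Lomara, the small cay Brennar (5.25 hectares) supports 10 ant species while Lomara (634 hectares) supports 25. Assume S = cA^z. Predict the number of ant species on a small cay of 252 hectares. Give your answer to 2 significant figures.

21

z = ln(25/10) / ln(634/5.25) = 0.9163 / 4.7938 = 0.1911
c = 10 / 5.25^0.1911 = 10 / 1.373 = 7.284
S₃ = 7.284 × 252^0.1911 = 7.284 × 2.877 ≈ 20.96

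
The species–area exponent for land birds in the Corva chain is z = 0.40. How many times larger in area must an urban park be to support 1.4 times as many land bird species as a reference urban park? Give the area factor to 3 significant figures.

2.32

(A₂/A₁)^0.4 = 1.4, so A₂/A₁ = 1.4^(1/0.4) = 1.4^2.5
ln(A₂/A₁) = ln 1.4 / 0.4 = 0.3365 / 0.4 = 0.8412
A₂/A₁ = e^0.8412 ≈ 2.319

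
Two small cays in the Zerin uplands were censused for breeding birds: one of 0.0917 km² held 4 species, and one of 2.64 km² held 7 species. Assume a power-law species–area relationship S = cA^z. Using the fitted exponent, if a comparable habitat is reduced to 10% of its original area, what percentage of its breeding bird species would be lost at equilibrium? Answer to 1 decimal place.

31.9%

z = ln(7/4) / ln(2.64/0.0917) = 0.5596 / 3.3600 = 0.1666
S_new/S_old = (A_new/A_old)^z = 0.1^0.1666 = exp(0.1666 × -2.3026) = 0.6815
Fraction lost = 1 − 0.6815 = 0.3185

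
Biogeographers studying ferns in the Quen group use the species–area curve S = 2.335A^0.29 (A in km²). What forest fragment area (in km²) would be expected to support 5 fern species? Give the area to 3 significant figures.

5 = 2.335 × A^0.29  ⇒  A^0.29 = 5/2.335 = 2.141
ln A = ln(2.141) / 0.29 = 0.7614 / 0.29 = 2.6256
A = e^2.6256 ≈ 13.81 km²

13.8 km²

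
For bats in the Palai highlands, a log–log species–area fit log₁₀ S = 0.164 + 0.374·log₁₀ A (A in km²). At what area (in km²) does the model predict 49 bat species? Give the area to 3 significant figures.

12000 km²

49 = 1.459 × A^0.374  ⇒  A^0.374 = 49/1.459 = 33.59
ln A = ln(33.59) / 0.374 = 3.5142 / 0.374 = 9.3962
A = e^9.3962 ≈ 12043 km²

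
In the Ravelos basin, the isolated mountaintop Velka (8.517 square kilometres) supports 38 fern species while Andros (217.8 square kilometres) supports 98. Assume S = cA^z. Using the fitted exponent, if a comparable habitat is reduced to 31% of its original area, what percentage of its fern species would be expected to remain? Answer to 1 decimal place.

z = ln(98/38) / ln(217.8/8.517) = 0.9474 / 3.2415 = 0.2923
S_new/S_old = (A_new/A_old)^z = 0.31^0.2923 = exp(0.2923 × -1.1712) = 0.7101

71.0%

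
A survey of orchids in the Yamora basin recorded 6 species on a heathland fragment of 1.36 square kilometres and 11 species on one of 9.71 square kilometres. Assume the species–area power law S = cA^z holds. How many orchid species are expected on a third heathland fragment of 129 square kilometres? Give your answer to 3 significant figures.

24.4

z = ln(11/6) / ln(9.71/1.36) = 0.6061 / 1.9657 = 0.3084
c = 6 / 1.36^0.3084 = 6 / 1.099 = 5.457
S₃ = 5.457 × 129^0.3084 = 5.457 × 4.475 ≈ 24.42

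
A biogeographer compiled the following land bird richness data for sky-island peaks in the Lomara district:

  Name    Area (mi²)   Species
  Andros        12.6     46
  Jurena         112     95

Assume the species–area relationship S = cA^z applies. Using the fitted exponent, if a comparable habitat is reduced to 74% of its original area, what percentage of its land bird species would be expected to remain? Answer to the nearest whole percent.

z = ln(95/46) / ln(112/12.6) = 0.7252 / 2.1848 = 0.3319
S_new/S_old = (A_new/A_old)^z = 0.74^0.3319 = exp(0.3319 × -0.3011) = 0.9049

90%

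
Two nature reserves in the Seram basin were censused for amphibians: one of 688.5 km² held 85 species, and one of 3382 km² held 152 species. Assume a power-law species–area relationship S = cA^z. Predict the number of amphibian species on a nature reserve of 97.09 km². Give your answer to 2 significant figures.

42

z = ln(152/85) / ln(3382/688.5) = 0.5812 / 1.5917 = 0.3652
c = 85 / 688.5^0.3652 = 85 / 10.87 = 7.819
S₃ = 7.819 × 97.09^0.3652 = 7.819 × 5.317 ≈ 41.57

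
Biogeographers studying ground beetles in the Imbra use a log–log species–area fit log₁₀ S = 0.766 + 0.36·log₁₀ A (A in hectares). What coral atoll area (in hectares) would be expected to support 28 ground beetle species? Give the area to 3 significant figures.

78.0 hectares

28 = 5.834 × A^0.36  ⇒  A^0.36 = 28/5.834 = 4.799
ln A = ln(4.799) / 0.36 = 1.5684 / 0.36 = 4.3567
A = e^4.3567 ≈ 78 hectares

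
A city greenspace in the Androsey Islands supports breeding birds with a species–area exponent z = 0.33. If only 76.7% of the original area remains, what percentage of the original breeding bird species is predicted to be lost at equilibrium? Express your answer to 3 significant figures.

S_new/S_old = (A_new/A_old)^z = 0.767^0.33
= exp(0.33 × ln 0.767) = exp(0.33 × -0.2653) = exp(-0.0875) ≈ 0.9162
Fraction lost = 1 − 0.9162 = 0.08382

8.38%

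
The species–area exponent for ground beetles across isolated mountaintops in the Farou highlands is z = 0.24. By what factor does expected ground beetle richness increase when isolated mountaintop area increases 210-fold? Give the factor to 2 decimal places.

S₂/S₁ = (A₂/A₁)^z = 210^0.24
ln(S₂/S₁) = 0.24 × ln 210 = 0.24 × 5.3471 = 1.2833
S₂/S₁ = e^1.2833 ≈ 3.609

3.61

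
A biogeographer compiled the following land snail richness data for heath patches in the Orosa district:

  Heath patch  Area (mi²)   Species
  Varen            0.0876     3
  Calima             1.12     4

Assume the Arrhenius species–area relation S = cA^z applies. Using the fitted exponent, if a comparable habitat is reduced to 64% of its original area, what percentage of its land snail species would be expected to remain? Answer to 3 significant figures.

z = ln(4/3) / ln(1.12/0.0876) = 0.2877 / 2.5483 = 0.1129
S_new/S_old = (A_new/A_old)^z = 0.64^0.1129 = exp(0.1129 × -0.4463) = 0.9509

95.1%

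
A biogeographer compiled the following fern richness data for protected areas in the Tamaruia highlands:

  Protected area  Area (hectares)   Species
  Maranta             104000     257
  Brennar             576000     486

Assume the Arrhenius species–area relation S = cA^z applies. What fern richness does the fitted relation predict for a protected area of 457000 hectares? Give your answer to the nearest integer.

446

z = ln(486/257) / ln(576000/104000) = 0.6371 / 1.7117 = 0.3722
c = 257 / 104000^0.3722 = 257 / 73.69 = 3.487
S₃ = 3.487 × 457000^0.3722 = 3.487 × 127.9 ≈ 445.9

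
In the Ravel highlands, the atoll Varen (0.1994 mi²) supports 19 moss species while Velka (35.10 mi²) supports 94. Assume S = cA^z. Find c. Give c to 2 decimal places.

31.28

z = ln(S₂/S₁) / ln(A₂/A₁) = ln(94/19) / ln(35.1/0.1994) = 1.5989 / 5.1706 = 0.3092
c = S₁ / A₁^z = 19 / 0.1994^0.3092 = 19 / 0.6074 = 31.28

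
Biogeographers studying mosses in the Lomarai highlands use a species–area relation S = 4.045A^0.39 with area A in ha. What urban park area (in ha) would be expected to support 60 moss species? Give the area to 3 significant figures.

1010 ha

60 = 4.045 × A^0.39  ⇒  A^0.39 = 60/4.045 = 14.83
ln A = ln(14.83) / 0.39 = 2.6969 / 0.39 = 6.9150
A = e^6.9150 ≈ 1007 ha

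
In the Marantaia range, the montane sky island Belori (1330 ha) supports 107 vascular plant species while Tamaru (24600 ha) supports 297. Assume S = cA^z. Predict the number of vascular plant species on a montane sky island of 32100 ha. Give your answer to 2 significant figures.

330

z = ln(297/107) / ln(24600/1330) = 1.0209 / 2.9176 = 0.3499
c = 107 / 1330^0.3499 = 107 / 12.39 = 8.636
S₃ = 8.636 × 32100^0.3499 = 8.636 × 37.75 ≈ 326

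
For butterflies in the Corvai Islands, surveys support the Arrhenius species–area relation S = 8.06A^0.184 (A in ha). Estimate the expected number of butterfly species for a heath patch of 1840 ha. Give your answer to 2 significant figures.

S = 8.06 × 1840^0.184
ln S = ln 8.06 + 0.184 × ln 1840 = 2.0869 + 0.184 × 7.5175 = 3.4701
S = e^3.4701 ≈ 32.14

32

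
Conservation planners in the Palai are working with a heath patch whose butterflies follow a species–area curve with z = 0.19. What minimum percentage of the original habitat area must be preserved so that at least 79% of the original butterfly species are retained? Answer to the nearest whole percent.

29%

Need (A_new/A_old)^0.19 = 0.79, so A_new/A_old = 0.79^(1/0.19) = 0.79^5.263
ln(A_new/A_old) = ln 0.79 / 0.19 = -0.2357 / 0.19 = -1.2406
A_new/A_old = e^-1.2406 ≈ 0.2892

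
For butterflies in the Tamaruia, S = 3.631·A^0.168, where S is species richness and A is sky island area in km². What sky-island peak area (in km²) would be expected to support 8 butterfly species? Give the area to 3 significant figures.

8 = 3.631 × A^0.168  ⇒  A^0.168 = 8/3.631 = 2.203
ln A = ln(2.203) / 0.168 = 0.7899 / 0.168 = 4.7020
A = e^4.7020 ≈ 110.2 km²

110 km²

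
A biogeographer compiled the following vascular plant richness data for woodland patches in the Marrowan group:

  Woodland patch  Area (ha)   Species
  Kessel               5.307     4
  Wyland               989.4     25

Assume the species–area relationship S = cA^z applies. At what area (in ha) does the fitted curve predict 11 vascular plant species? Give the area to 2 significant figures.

95 ha

z = ln(25/4) / ln(989.4/5.307) = 1.8326 / 5.2281 = 0.3505
c = 4 / 5.307^0.3505 = 4 / 1.795 = 2.228
A = (11/2.228)^(1/0.3505) ⇒ ln A = ln(4.936)/0.3505 = 4.5550
A = e^4.5550 ≈ 95.1 ha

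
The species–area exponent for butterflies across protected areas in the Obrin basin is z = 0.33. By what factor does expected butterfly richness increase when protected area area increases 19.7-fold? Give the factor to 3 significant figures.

2.67

S₂/S₁ = (A₂/A₁)^z = 19.7^0.33
ln(S₂/S₁) = 0.33 × ln 19.7 = 0.33 × 2.9806 = 0.9836
S₂/S₁ = e^0.9836 ≈ 2.674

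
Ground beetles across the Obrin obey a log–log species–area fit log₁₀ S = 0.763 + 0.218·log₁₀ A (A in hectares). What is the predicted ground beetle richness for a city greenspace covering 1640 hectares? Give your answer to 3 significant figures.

29.1

S = 5.794 × 1640^0.218
ln S = ln 5.794 + 0.218 × ln 1640 = 1.7569 + 0.218 × 7.4025 = 3.3706
S = e^3.3706 ≈ 29.1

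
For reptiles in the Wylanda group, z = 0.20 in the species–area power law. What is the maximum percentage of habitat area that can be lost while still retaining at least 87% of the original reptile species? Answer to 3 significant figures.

Need (A_new/A_old)^0.2 = 0.87, so A_new/A_old = 0.87^(1/0.2) = 0.87^5
ln(A_new/A_old) = ln 0.87 / 0.2 = -0.1393 / 0.2 = -0.6963
A_new/A_old = e^-0.6963 ≈ 0.4984
Fraction that can be lost = 1 − 0.4984 = 0.5016

50.2%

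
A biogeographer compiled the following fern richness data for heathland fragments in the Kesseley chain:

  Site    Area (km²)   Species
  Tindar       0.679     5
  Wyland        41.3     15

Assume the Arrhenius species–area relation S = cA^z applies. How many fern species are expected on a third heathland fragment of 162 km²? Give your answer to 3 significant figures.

z = ln(15/5) / ln(41.3/0.679) = 1.0986 / 4.1080 = 0.2674
c = 5 / 0.679^0.2674 = 5 / 0.9016 = 5.545
S₃ = 5.545 × 162^0.2674 = 5.545 × 3.898 ≈ 21.62

21.6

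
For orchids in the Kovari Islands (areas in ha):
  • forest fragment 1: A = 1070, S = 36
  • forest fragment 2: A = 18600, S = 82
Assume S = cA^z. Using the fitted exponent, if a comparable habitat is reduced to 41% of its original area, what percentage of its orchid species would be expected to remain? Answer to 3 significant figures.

z = ln(82/36) / ln(18600/1070) = 0.8232 / 2.8555 = 0.2883
S_new/S_old = (A_new/A_old)^z = 0.41^0.2883 = exp(0.2883 × -0.8916) = 0.7733

77.3%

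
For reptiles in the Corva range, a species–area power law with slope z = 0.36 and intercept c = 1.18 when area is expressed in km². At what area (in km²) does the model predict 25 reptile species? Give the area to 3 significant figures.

4820 km²

25 = 1.18 × A^0.36  ⇒  A^0.36 = 25/1.18 = 21.19
ln A = ln(21.19) / 0.36 = 3.0534 / 0.36 = 8.4816
A = e^8.4816 ≈ 4825 km²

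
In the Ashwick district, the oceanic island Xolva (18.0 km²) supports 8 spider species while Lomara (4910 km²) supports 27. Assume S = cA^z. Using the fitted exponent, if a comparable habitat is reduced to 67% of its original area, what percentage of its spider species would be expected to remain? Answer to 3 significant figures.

z = ln(27/8) / ln(4910/18) = 1.2164 / 5.6087 = 0.2169
S_new/S_old = (A_new/A_old)^z = 0.67^0.2169 = exp(0.2169 × -0.4005) = 0.9168

91.7%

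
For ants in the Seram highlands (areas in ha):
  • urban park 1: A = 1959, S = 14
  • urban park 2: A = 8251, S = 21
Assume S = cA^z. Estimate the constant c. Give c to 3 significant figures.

1.65

z = ln(S₂/S₁) / ln(A₂/A₁) = ln(21/14) / ln(8251/1959) = 0.4055 / 1.4379 = 0.2820
c = S₁ / A₁^z = 14 / 1959^0.2820 = 14 / 8.478 = 1.651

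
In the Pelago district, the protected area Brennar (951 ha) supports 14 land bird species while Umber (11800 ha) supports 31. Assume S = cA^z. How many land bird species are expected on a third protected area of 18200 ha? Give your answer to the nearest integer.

z = ln(31/14) / ln(11800/951) = 0.7949 / 2.5183 = 0.3157
c = 14 / 951^0.3157 = 14 / 8.711 = 1.607
S₃ = 1.607 × 18200^0.3157 = 1.607 × 22.12 ≈ 35.54

36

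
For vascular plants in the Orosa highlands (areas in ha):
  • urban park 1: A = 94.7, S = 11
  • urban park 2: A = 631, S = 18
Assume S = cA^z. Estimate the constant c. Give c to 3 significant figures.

3.37

z = ln(S₂/S₁) / ln(A₂/A₁) = ln(18/11) / ln(631/94.7) = 0.4925 / 1.8966 = 0.2597
c = S₁ / A₁^z = 11 / 94.7^0.2597 = 11 / 3.26 = 3.374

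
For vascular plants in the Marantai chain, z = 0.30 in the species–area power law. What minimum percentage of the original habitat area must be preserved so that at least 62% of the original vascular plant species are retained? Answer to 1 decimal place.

20.3%

Need (A_new/A_old)^0.3 = 0.62, so A_new/A_old = 0.62^(1/0.3) = 0.62^3.333
ln(A_new/A_old) = ln 0.62 / 0.3 = -0.4780 / 0.3 = -1.5935
A_new/A_old = e^-1.5935 ≈ 0.2032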